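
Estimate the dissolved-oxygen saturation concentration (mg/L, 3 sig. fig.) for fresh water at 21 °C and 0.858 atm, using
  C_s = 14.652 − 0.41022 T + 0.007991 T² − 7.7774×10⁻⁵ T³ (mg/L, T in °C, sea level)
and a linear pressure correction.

C_s ≈ 7.59 mg/L

At sea level: C_s = 14.652 − 0.41022×21 + 0.007991×21² − 7.7774×10⁻⁵×21³ = 8.841 mg/L.
Pressure correction: C_s' = 8.841 × 0.858 = 7.586 mg/L.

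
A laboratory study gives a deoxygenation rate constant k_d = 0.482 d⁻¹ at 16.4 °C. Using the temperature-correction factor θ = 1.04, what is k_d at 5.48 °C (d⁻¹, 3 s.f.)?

k_d ≈ 0.314 d⁻¹

k_d(T₂) = k_d(T₁) · θ^(T₂−T₁) = 0.482 × 1.04^(5.48−16.4)
= 0.482 × 1.04^-10.9 = 0.482 × 0.6516 = 0.3141 d⁻¹.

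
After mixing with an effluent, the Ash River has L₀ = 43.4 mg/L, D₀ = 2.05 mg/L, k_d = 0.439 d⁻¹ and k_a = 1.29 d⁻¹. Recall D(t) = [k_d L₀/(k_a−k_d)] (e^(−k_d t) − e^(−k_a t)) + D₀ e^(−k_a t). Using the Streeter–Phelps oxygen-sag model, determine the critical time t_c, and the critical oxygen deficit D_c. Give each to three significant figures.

At the critical point dD/dt = 0, so k_d L₀ e^(−k_d t) = k_a D. Substituting D(t) from the Streeter–Phelps equation and solving for t gives
t_c = ln[(k_a/k_d)(1 − D₀(k_a−k_d)/(k_d L₀))] / (k_a−k_d).
Here k_a−k_d = 0.8510 d⁻¹ and 1 − D₀(k_a−k_d)/(k_d L₀) = 1 − 2.05×0.8510/(0.439×43.4) = 0.9084, so
t_c = ln(2.938 × 0.9084) / 0.8510 = 0.9819 / 0.8510 = 1.154 d.
D_c = (k_d/k_a) L₀ e^(−k_d t_c) = (0.439/1.29) × 43.4 × e^(−0.439×1.154) = 0.3403 × 43.4 × 0.6026 = 8.900 mg/L.

t_c ≈ 1.15 d; D_c ≈ 8.90 mg/L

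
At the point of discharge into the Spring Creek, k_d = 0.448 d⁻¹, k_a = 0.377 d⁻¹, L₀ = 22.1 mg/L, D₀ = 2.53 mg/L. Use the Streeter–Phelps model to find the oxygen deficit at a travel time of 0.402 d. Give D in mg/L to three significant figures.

k_d L₀/(k_a−k_d) = 0.448×22.1/(0.377−0.448) = 9.901/-0.07100 = -139.4 mg/L.
e^(−k_d t) = e^(−0.448×0.4020) = 0.8352; e^(−k_a t) = e^(−0.377×0.4020) = 0.8594.
D = -139.4 × (0.8352 − 0.8594) + 2.53 × 0.8594 = 3.372 + 2.174 = 5.546 mg/L.

D ≈ 5.55 mg/L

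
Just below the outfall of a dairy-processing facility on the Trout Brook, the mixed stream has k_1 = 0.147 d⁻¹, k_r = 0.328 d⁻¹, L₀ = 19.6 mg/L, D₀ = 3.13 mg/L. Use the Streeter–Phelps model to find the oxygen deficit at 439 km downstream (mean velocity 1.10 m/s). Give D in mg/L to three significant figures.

D ≈ 5.26 mg/L

Travel time t = x/v = 439 km / (1.10 m/s) = 439000 m / 1.10 m/s = 399100 s = 4.619 d.
k_1 L₀/(k_r−k_1) = 0.147×19.6/(0.328−0.147) = 2.881/0.1810 = 15.92 mg/L.
e^(−k_1 t) = e^(−0.147×4.619) = 0.5071; e^(−k_r t) = e^(−0.328×4.619) = 0.2198.
D = 15.92 × (0.5071 − 0.2198) + 3.13 × 0.2198 = 4.574 + 0.6880 = 5.262 mg/L.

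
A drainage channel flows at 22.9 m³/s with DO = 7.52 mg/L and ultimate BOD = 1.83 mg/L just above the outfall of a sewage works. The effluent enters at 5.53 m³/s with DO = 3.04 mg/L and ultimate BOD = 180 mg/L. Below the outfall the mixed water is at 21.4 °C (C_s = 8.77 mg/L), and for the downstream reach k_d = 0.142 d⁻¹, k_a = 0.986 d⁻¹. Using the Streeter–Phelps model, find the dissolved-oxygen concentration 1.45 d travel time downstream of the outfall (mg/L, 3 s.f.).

DO ≈ 4.74 mg/L

Mixed DO = (22.9×7.52 + 5.53×3.04)/(22.9+5.53) = 189.0/28.43 = 6.649 mg/L.
Mixed L₀ = (22.9×1.83 + 5.53×180)/(28.43) = 1037/28.43 = 36.49 mg/L.
Initial deficit D₀ = C_s − DO₀ = 8.77 − 6.649 = 2.121 mg/L.
D(1.45) = [0.142×36.49/(0.986−0.142)](e^(−0.142×1.45) − e^(−0.986×1.45)) + 2.121 e^(−0.986×1.45)
= 6.139 × (0.8139 − 0.2394) + 2.121 × 0.2394 = 4.035 mg/L.
DO = 8.77 − 4.035 = 4.735 mg/L.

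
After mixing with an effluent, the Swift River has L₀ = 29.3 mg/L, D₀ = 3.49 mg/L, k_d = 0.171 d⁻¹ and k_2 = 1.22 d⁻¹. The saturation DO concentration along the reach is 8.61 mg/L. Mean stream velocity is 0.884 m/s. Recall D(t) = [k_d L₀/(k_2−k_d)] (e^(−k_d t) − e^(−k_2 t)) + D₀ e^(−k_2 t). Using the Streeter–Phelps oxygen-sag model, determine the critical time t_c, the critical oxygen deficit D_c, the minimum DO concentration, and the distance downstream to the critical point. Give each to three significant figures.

t_c ≈ 0.623 d; D_c ≈ 3.69 mg/L; min DO ≈ 4.92 mg/L; x_c ≈ 47.5 km

At the critical point dD/dt = 0, so k_d L₀ e^(−k_d t) = k_2 D. Substituting D(t) from the Streeter–Phelps equation and solving for t gives
t_c = ln[(k_2/k_d)(1 − D₀(k_2−k_d)/(k_d L₀))] / (k_2−k_d).
Here k_2−k_d = 1.049 d⁻¹ and 1 − D₀(k_2−k_d)/(k_d L₀) = 1 − 3.49×1.049/(0.171×29.3) = 0.2693, so
t_c = ln(7.135 × 0.2693) / 1.049 = 0.6530 / 1.049 = 0.6225 d.
L(t_c) = L₀ e^(−k_d t_c) = 29.3 × 0.8990 = 26.34 mg/L, and at the critical point k_2 D_c = k_d L, so D_c = (0.171/1.22) × 26.34 = 3.692 mg/L.
Minimum DO = C_s − D_c = 8.61 − 3.692 = 4.918 mg/L.
x_c = v t_c = 0.884 m/s × 0.6225 d × 86400 s/d = 47550 m ≈ 47.5 km.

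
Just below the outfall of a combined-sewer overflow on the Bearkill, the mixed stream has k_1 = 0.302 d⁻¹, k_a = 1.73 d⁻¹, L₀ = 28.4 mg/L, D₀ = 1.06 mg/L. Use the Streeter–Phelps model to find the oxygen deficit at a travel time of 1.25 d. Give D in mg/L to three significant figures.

D ≈ 3.55 mg/L

k_1 L₀/(k_a−k_1) = 0.302×28.4/(1.73−0.302) = 8.577/1.428 = 6.006 mg/L.
e^(−k_1 t) = e^(−0.302×1.250) = 0.6856; e^(−k_a t) = e^(−1.73×1.250) = 0.1150.
D = 6.006 × (0.6856 − 0.1150) + 1.06 × 0.1150 = 3.427 + 0.1219 = 3.549 mg/L.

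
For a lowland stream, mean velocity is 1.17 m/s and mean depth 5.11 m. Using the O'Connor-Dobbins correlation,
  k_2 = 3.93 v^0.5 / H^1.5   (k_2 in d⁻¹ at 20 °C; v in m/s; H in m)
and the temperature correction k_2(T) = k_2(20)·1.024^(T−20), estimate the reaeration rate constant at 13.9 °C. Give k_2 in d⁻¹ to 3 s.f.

k_2 ≈ 0.318 d⁻¹

k_2(20) = 3.93 × 1.17^0.5 / 5.11^1.5 = 3.93 × 1.082 / 11.55 = 0.3680 d⁻¹.
k_2(13.9) = 0.3680 × 1.024^(13.9−20) = 0.3680 × 0.8653 = 0.3184 d⁻¹.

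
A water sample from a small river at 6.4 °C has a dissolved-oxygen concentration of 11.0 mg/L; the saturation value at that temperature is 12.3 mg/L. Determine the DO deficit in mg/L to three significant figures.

D ≈ 1.30 mg/L

D = C_s − C = 12.3 − 11.0 = 1.30 mg/L.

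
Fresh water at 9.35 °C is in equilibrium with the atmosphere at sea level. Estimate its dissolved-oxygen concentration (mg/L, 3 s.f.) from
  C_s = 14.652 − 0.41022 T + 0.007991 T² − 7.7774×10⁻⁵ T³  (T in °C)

C_s = 14.652 − 0.41022×9.35 + 0.007991×9.35² − 7.7774×10⁻⁵×9.35³ = 11.45 mg/L.

C_s ≈ 11.5 mg/L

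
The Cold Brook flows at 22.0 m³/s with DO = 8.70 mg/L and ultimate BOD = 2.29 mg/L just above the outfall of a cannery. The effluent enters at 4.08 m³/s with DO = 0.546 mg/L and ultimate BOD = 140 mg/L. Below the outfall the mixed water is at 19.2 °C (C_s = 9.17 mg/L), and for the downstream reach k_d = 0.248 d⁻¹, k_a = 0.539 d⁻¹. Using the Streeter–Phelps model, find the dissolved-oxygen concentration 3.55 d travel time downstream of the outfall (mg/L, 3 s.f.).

Mixed DO = (22.0×8.70 + 4.08×0.546)/(22.0+4.08) = 193.6/26.08 = 7.424 mg/L.
Mixed L₀ = (22.0×2.29 + 4.08×140)/(26.08) = 621.6/26.08 = 23.83 mg/L.
Initial deficit D₀ = C_s − DO₀ = 9.17 − 7.424 = 1.746 mg/L.
D(3.55) = [0.248×23.83/(0.539−0.248)](e^(−0.248×3.55) − e^(−0.539×3.55)) + 1.746 e^(−0.539×3.55)
= 20.31 × (0.4146 − 0.1476) + 1.746 × 0.1476 = 5.682 mg/L.
DO = 9.17 − 5.682 = 3.488 mg/L.

DO ≈ 3.49 mg/L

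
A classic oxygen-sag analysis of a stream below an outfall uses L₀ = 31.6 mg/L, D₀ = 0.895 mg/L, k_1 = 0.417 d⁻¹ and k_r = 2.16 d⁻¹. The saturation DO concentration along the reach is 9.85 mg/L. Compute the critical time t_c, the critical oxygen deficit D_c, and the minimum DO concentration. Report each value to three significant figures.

t_c = [1/(k_r−k_1)] ln[(k_r/k_1)(1 − D₀(k_r−k_1)/(k_1 L₀))]
= [1/(2.16−0.417)] ln[(2.16/0.417)(1 − 0.895×1.743/(0.417×31.6))]
= (1/1.743) ln[5.180 × 0.8816] = 0.5737 × ln(4.567) = 0.5737 × 1.519 = 0.8714 d.
L(t_c) = L₀ e^(−k_1 t_c) = 31.6 × 0.6953 = 21.97 mg/L, and at the critical point k_r D_c = k_1 L, so D_c = (0.417/2.16) × 21.97 = 4.242 mg/L.
Minimum DO = C_s − D_c = 9.85 − 4.242 = 5.608 mg/L.

t_c ≈ 0.871 d; D_c ≈ 4.24 mg/L; min DO ≈ 5.61 mg/L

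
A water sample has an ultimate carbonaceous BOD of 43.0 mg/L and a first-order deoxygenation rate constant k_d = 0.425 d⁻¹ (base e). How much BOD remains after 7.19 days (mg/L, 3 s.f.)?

L_t = L₀ e^(−k_d t) = 43.0 × e^(−0.425×7.19) = 43.0 × 0.04709 = 2.025 mg/L.

L ≈ 2.02 mg/L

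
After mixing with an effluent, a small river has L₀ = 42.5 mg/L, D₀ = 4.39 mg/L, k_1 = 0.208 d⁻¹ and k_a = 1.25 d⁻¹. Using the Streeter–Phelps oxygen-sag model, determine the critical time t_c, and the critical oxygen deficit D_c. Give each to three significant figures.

t_c = [1/(k_a−k_1)] ln[(k_a/k_1)(1 − D₀(k_a−k_1)/(k_1 L₀))]
= [1/(1.25−0.208)] ln[(1.25/0.208)(1 − 4.39×1.042/(0.208×42.5))]
= (1/1.042) ln[6.010 × 0.4825] = 0.9597 × ln(2.900) = 0.9597 × 1.065 = 1.022 d.
D_c = (k_1/k_a) L₀ e^(−k_1 t_c) = (0.208/1.25) × 42.5 × e^(−0.208×1.022) = 0.1664 × 42.5 × 0.8085 = 5.718 mg/L.

t_c ≈ 1.02 d; D_c ≈ 5.72 mg/L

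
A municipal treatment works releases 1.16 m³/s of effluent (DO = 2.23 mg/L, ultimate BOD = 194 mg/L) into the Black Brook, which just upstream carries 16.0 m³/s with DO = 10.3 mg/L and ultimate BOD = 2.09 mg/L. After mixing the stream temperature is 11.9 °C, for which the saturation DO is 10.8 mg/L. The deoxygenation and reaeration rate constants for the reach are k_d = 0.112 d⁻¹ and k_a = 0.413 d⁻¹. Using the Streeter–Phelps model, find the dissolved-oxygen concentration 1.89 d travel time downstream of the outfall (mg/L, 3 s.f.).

Mixed DO = (16.0×10.3 + 1.16×2.23)/(16.0+1.16) = 167.4/17.16 = 9.754 mg/L.
Mixed L₀ = (16.0×2.09 + 1.16×194)/(17.16) = 258.5/17.16 = 15.06 mg/L.
Initial deficit D₀ = C_s − DO₀ = 10.8 − 9.754 = 1.046 mg/L.
D(1.89) = [0.112×15.06/(0.413−0.112)](e^(−0.112×1.89) − e^(−0.413×1.89)) + 1.046 e^(−0.413×1.89)
= 5.605 × (0.8092 − 0.4581) + 1.046 × 0.4581 = 2.447 mg/L.
DO = 10.8 − 2.447 = 8.353 mg/L.

DO ≈ 8.35 mg/L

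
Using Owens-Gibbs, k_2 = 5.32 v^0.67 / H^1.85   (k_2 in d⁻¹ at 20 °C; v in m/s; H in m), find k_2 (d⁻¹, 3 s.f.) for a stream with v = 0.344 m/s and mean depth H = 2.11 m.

k_2 ≈ 0.654 d⁻¹

k_2 = 5.32 × 0.344^0.67 / 2.11^1.85 = 5.32 × 0.4892 / 3.980 = 0.6539 d⁻¹.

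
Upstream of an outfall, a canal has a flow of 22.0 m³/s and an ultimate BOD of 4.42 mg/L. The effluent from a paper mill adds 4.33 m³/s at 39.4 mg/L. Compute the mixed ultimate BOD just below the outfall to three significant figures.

10.2 mg/L

Flow-weighted mixing: C = (Q_r C_r + Q_w C_w)/(Q_r + Q_w)
= (22.0×4.42 + 4.33×39.4)/(22.0 + 4.33) = 267.8/26.33 = 10.17 mg/L.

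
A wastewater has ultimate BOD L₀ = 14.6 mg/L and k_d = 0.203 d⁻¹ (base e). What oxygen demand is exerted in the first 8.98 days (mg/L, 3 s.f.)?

y ≈ 12.2 mg/L

y_t = L₀(1 − e^(−k_d t)) = 14.6 × (1 − e^(−0.203×8.98))
= 14.6 × (1 − 0.1616) = 14.6 × 0.8384 = 12.24 mg/L.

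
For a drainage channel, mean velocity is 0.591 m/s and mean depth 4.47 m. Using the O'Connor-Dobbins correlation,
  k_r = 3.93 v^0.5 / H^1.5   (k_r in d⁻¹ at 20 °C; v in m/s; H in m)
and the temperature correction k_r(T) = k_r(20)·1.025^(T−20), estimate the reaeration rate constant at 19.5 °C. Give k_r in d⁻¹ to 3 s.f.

k_r(20) = 3.93 × 0.591^0.5 / 4.47^1.5 = 3.93 × 0.7688 / 9.451 = 0.3197 d⁻¹.
k_r(19.5) = 0.3197 × 1.025^(19.5−20) = 0.3197 × 0.9877 = 0.3158 d⁻¹.

k_r ≈ 0.316 d⁻¹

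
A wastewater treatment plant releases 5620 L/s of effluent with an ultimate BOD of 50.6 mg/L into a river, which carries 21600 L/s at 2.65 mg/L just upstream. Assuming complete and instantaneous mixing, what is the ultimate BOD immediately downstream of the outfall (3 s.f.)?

Flow-weighted mixing: C = (Q_r C_r + Q_w C_w)/(Q_r + Q_w)
= (21600×2.65 + 5620×50.6)/(21600 + 5620) = 341600/27220 = 12.55 mg/L.

12.6 mg/L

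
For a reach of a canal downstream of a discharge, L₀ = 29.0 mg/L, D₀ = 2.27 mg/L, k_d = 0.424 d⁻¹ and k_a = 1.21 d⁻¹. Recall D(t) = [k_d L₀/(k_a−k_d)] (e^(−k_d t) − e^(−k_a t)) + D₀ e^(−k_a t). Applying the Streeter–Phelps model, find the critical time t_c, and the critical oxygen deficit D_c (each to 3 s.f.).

t_c = [1/(k_a−k_d)] ln[(k_a/k_d)(1 − D₀(k_a−k_d)/(k_d L₀))]
= [1/(1.21−0.424)] ln[(1.21/0.424)(1 − 2.27×0.7860/(0.424×29.0))]
= (1/0.7860) ln[2.854 × 0.8549] = 1.272 × ln(2.440) = 1.272 × 0.8919 = 1.135 d.
D_c = (k_d/k_a) L₀ e^(−k_d t_c) = (0.424/1.21) × 29.0 × e^(−0.424×1.135) = 0.3504 × 29.0 × 0.6181 = 6.281 mg/L.

t_c ≈ 1.13 d; D_c ≈ 6.28 mg/L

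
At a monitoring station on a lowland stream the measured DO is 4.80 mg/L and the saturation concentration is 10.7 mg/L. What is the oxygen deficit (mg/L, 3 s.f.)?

D = C_s − C = 10.7 − 4.80 = 5.90 mg/L.

D ≈ 5.90 mg/L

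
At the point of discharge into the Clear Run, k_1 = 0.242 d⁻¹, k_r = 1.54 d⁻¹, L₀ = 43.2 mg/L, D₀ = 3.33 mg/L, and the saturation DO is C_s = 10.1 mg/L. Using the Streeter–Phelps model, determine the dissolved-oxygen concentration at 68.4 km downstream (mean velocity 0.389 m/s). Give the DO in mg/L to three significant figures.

Travel time t = x/v = 68.4 km / (0.389 m/s) = 68400 m / 0.389 m/s = 175800 s = 2.035 d.
k_1 L₀/(k_r−k_1) = 0.242×43.2/(1.54−0.242) = 10.45/1.298 = 8.054 mg/L.
e^(−k_1 t) = e^(−0.242×2.035) = 0.6111; e^(−k_r t) = e^(−1.54×2.035) = 0.04354.
D = 8.054 × (0.6111 − 0.04354) + 3.33 × 0.04354 = 4.571 + 0.1450 = 4.716 mg/L.
DO = C_s − D = 10.1 − 4.716 = 5.384 mg/L.

DO ≈ 5.38 mg/L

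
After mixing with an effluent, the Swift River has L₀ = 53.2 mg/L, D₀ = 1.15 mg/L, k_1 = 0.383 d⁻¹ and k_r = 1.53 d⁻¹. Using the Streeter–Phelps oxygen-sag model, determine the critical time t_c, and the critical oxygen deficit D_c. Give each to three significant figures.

t_c ≈ 1.15 d; D_c ≈ 8.58 mg/L

At the critical point dD/dt = 0, so k_1 L₀ e^(−k_1 t) = k_r D. Substituting D(t) from the Streeter–Phelps equation and solving for t gives
t_c = ln[(k_r/k_1)(1 − D₀(k_r−k_1)/(k_1 L₀))] / (k_r−k_1).
Here k_r−k_1 = 1.147 d⁻¹ and 1 − D₀(k_r−k_1)/(k_1 L₀) = 1 − 1.15×1.147/(0.383×53.2) = 0.9353, so
t_c = ln(3.995 × 0.9353) / 1.147 = 1.318 / 1.147 = 1.149 d.
L(t_c) = L₀ e^(−k_1 t_c) = 53.2 × 0.6440 = 34.26 mg/L, and at the critical point k_r D_c = k_1 L, so D_c = (0.383/1.53) × 34.26 = 8.576 mg/L.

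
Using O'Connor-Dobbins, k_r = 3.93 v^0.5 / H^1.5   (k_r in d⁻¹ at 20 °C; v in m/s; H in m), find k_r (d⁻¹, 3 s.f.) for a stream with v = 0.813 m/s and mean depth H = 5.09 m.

k_r ≈ 0.309 d⁻¹

k_r = 3.93 × 0.813^0.5 / 5.09^1.5 = 3.93 × 0.9017 / 11.48 = 0.3086 d⁻¹.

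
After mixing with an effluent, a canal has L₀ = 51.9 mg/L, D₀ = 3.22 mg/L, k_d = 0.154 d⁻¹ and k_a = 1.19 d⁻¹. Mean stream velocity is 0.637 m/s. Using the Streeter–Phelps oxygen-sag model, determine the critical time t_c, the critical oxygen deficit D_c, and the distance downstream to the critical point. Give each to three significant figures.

t_c = [1/(k_a−k_d)] ln[(k_a/k_d)(1 − D₀(k_a−k_d)/(k_d L₀))]
= [1/(1.19−0.154)] ln[(1.19/0.154)(1 − 3.22×1.036/(0.154×51.9))]
= (1/1.036) ln[7.727 × 0.5826] = 0.9653 × ln(4.502) = 0.9653 × 1.505 = 1.452 d.
L(t_c) = L₀ e^(−k_d t_c) = 51.9 × 0.7996 = 41.50 mg/L, and at the critical point k_a D_c = k_d L, so D_c = (0.154/1.19) × 41.50 = 5.370 mg/L.
x_c = v t_c = 0.637 m/s × 1.452 d × 86400 s/d = 79930 m ≈ 79.9 km.

t_c ≈ 1.45 d; D_c ≈ 5.37 mg/L; x_c ≈ 79.9 km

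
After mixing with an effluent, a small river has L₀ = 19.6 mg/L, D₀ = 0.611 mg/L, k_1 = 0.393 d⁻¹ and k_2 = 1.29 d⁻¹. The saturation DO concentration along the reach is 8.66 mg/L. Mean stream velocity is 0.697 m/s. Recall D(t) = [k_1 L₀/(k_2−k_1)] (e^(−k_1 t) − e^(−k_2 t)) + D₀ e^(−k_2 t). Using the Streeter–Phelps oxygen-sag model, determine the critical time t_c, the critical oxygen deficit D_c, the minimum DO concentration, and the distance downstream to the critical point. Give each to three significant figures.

t_c ≈ 1.24 d; D_c ≈ 3.66 mg/L; min DO ≈ 5.00 mg/L; x_c ≈ 74.8 km

With k_2/k_1 = 3.282 and 1 − D₀(k_2−k_1)/(k_1 L₀) = 0.9288,
t_c = ln(3.282 × 0.9288) / (1.29 − 0.393) = ln(3.049) / 0.8970 = 1.115/0.8970 = 1.243 d.
D_c = (k_1/k_2) L₀ e^(−k_1 t_c) = (0.393/1.29) × 19.6 × e^(−0.393×1.243) = 0.3047 × 19.6 × 0.6136 = 3.664 mg/L.
Minimum DO = C_s − D_c = 8.66 − 3.664 = 4.996 mg/L.
x_c = v t_c = 0.697 m/s × 1.243 d × 86400 s/d = 74840 m ≈ 74.8 km.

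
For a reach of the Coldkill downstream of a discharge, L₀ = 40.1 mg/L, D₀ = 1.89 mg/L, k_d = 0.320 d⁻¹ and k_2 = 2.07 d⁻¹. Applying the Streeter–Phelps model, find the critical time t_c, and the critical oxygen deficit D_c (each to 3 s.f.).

At the critical point dD/dt = 0, so k_d L₀ e^(−k_d t) = k_2 D. Substituting D(t) from the Streeter–Phelps equation and solving for t gives
t_c = ln[(k_2/k_d)(1 − D₀(k_2−k_d)/(k_d L₀))] / (k_2−k_d).
Here k_2−k_d = 1.750 d⁻¹ and 1 − D₀(k_2−k_d)/(k_d L₀) = 1 − 1.89×1.750/(0.320×40.1) = 0.7422, so
t_c = ln(6.469 × 0.7422) / 1.750 = 1.569 / 1.750 = 0.8965 d.
D_c = (k_d/k_2) L₀ e^(−k_d t_c) = (0.320/2.07) × 40.1 × e^(−0.320×0.8965) = 0.1546 × 40.1 × 0.7506 = 4.653 mg/L.

t_c ≈ 0.897 d; D_c ≈ 4.65 mg/L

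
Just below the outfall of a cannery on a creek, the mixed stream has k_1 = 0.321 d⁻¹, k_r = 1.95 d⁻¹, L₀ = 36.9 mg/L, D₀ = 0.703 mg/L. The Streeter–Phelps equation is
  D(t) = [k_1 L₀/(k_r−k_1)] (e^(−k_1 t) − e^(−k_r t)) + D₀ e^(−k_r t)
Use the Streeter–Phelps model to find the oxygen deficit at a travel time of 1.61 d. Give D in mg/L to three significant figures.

D ≈ 4.05 mg/L

k_1 L₀/(k_r−k_1) = 0.321×36.9/(1.95−0.321) = 11.84/1.629 = 7.271 mg/L.
e^(−k_1 t) = e^(−0.321×1.610) = 0.5964; e^(−k_r t) = e^(−1.95×1.610) = 0.04330.
D = 7.271 × (0.5964 − 0.04330) + 0.703 × 0.04330 = 4.022 + 0.03044 = 4.052 mg/L.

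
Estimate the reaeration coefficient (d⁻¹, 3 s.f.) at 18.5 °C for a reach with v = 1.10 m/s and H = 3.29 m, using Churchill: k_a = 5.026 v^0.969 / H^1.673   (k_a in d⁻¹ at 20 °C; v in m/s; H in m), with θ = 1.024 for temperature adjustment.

k_a ≈ 0.725 d⁻¹

k_a(20) = 5.026 × 1.10^0.969 / 3.29^1.673 = 5.026 × 1.097 / 7.333 = 0.7517 d⁻¹.
k_a(18.5) = 0.7517 × 1.024^(18.5−20) = 0.7517 × 0.9651 = 0.7255 d⁻¹.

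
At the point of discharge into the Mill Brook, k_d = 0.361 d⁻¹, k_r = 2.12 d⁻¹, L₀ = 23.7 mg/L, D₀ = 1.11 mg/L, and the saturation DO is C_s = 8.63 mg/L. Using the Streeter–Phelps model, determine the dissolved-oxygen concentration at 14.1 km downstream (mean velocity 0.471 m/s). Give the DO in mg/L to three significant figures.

DO ≈ 6.14 mg/L

Travel time t = x/v = 14.1 km / (0.471 m/s) = 14100 m / 0.471 m/s = 29940 s = 0.3465 d.
k_d L₀/(k_r−k_d) = 0.361×23.7/(2.12−0.361) = 8.556/1.759 = 4.864 mg/L.
e^(−k_d t) = e^(−0.361×0.3465) = 0.8824; e^(−k_r t) = e^(−2.12×0.3465) = 0.4797.
D = 4.864 × (0.8824 − 0.4797) + 1.11 × 0.4797 = 1.959 + 0.5325 = 2.491 mg/L.
DO = C_s − D = 8.63 − 2.491 = 6.139 mg/L.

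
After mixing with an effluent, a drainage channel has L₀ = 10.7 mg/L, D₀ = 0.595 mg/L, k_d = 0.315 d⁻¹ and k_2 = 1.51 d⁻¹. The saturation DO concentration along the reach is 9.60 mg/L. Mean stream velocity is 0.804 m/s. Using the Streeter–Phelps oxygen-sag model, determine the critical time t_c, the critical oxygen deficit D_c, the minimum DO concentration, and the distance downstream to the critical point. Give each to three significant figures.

At the critical point dD/dt = 0, so k_d L₀ e^(−k_d t) = k_2 D. Substituting D(t) from the Streeter–Phelps equation and solving for t gives
t_c = ln[(k_2/k_d)(1 − D₀(k_2−k_d)/(k_d L₀))] / (k_2−k_d).
Here k_2−k_d = 1.195 d⁻¹ and 1 − D₀(k_2−k_d)/(k_d L₀) = 1 − 0.595×1.195/(0.315×10.7) = 0.7890, so
t_c = ln(4.794 × 0.7890) / 1.195 = 1.330 / 1.195 = 1.113 d.
L(t_c) = L₀ e^(−k_d t_c) = 10.7 × 0.7042 = 7.535 mg/L, and at the critical point k_2 D_c = k_d L, so D_c = (0.315/1.51) × 7.535 = 1.572 mg/L.
Minimum DO = C_s − D_c = 9.60 − 1.572 = 8.028 mg/L.
x_c = v t_c = 0.804 m/s × 1.113 d × 86400 s/d = 77330 m ≈ 77.3 km.

t_c ≈ 1.11 d; D_c ≈ 1.57 mg/L; min DO ≈ 8.03 mg/L; x_c ≈ 77.3 km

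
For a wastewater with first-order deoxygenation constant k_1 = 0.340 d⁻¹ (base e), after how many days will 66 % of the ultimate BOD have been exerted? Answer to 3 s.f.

t ≈ 3.17 d

y/L₀ = 1 − e^(−k_1 t) = 0.66 ⇒ e^(−k_1 t) = 0.340
t = −ln(0.340) / 0.340 = 1.079 / 0.340 = 3.173 d.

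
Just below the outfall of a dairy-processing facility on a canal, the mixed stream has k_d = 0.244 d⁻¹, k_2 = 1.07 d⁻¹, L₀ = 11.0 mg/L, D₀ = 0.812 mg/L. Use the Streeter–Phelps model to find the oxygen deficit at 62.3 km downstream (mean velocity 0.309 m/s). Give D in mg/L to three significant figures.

D ≈ 1.64 mg/L

Travel time t = x/v = 62.3 km / (0.309 m/s) = 62300 m / 0.309 m/s = 201600 s = 2.334 d.
k_d L₀/(k_2−k_d) = 0.244×11.0/(1.07−0.244) = 2.684/0.8260 = 3.249 mg/L.
e^(−k_d t) = e^(−0.244×2.334) = 0.5659; e^(−k_2 t) = e^(−1.07×2.334) = 0.08234.
D = 3.249 × (0.5659 − 0.08234) + 0.812 × 0.08234 = 1.571 + 0.06686 = 1.638 mg/L.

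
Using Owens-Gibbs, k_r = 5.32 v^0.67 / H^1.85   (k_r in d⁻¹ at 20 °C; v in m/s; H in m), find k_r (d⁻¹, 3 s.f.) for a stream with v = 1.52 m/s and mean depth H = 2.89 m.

k_r ≈ 0.989 d⁻¹

k_r = 5.32 × 1.52^0.67 / 2.89^1.85 = 5.32 × 1.324 / 7.123 = 0.9887 d⁻¹.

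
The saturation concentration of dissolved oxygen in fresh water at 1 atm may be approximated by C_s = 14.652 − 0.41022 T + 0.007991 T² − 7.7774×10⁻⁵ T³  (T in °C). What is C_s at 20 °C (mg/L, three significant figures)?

C_s ≈ 9.02 mg/L

C_s = 14.652 − 0.41022×20 + 0.007991×20² − 7.7774×10⁻⁵×20³ = 9.022 mg/L.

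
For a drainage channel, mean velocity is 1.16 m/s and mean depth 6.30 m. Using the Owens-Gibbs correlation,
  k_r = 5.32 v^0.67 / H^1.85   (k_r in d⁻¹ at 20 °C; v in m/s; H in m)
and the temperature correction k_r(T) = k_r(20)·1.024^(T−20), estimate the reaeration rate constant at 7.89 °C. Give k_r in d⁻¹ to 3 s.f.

k_r(20) = 5.32 × 1.16^0.67 / 6.30^1.85 = 5.32 × 1.105 / 30.11 = 0.1951 d⁻¹.
k_r(7.89) = 0.1951 × 1.024^(7.89−20) = 0.1951 × 0.7504 = 0.1464 d⁻¹.

k_r ≈ 0.146 d⁻¹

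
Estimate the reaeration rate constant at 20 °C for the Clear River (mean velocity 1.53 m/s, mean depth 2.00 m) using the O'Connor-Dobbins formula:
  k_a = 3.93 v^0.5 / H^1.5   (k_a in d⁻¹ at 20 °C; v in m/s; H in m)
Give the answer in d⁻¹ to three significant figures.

k_a = 3.93 × 1.53^0.5 / 2.00^1.5 = 3.93 × 1.237 / 2.828 = 1.719 d⁻¹.

k_a ≈ 1.72 d⁻¹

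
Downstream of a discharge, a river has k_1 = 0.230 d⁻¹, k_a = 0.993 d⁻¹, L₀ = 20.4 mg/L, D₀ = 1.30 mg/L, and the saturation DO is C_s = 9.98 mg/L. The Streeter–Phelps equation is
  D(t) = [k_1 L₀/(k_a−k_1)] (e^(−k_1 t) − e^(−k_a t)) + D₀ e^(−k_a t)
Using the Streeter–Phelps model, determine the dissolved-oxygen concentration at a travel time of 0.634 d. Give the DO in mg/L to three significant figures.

k_1 L₀/(k_a−k_1) = 0.230×20.4/(0.993−0.230) = 4.692/0.7630 = 6.149 mg/L.
e^(−k_1 t) = e^(−0.230×0.6340) = 0.8643; e^(−k_a t) = e^(−0.993×0.6340) = 0.5328.
D = 6.149 × (0.8643 − 0.5328) + 1.30 × 0.5328 = 2.038 + 0.6927 = 2.731 mg/L.
DO = C_s − D = 9.98 − 2.731 = 7.249 mg/L.

DO ≈ 7.25 mg/L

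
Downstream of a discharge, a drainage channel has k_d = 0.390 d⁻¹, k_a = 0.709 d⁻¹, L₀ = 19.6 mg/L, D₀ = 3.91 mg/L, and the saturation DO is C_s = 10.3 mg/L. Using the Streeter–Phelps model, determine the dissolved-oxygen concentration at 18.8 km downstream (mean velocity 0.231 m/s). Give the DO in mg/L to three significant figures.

DO ≈ 3.99 mg/L

Travel time t = x/v = 18.8 km / (0.231 m/s) = 18800 m / 0.231 m/s = 81390 s = 0.9420 d.
k_d L₀/(k_a−k_d) = 0.390×19.6/(0.709−0.390) = 7.644/0.3190 = 23.96 mg/L.
e^(−k_d t) = e^(−0.390×0.9420) = 0.6926; e^(−k_a t) = e^(−0.709×0.9420) = 0.5128.
D = 23.96 × (0.6926 − 0.5128) + 3.91 × 0.5128 = 4.307 + 2.005 = 6.312 mg/L.
DO = C_s − D = 10.3 − 6.312 = 3.988 mg/L.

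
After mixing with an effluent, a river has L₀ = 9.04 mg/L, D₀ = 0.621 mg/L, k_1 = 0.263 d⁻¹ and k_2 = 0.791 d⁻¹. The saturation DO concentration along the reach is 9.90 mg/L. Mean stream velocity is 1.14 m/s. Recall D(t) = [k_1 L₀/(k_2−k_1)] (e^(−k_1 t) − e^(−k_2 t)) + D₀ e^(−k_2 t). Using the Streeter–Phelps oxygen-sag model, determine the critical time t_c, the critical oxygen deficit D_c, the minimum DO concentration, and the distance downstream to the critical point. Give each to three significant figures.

t_c ≈ 1.80 d; D_c ≈ 1.87 mg/L; min DO ≈ 8.03 mg/L; x_c ≈ 178 km

t_c = [1/(k_2−k_1)] ln[(k_2/k_1)(1 − D₀(k_2−k_1)/(k_1 L₀))]
= [1/(0.791−0.263)] ln[(0.791/0.263)(1 − 0.621×0.5280/(0.263×9.04))]
= (1/0.5280) ln[3.008 × 0.8621] = 1.894 × ln(2.593) = 1.894 × 0.9527 = 1.804 d.
D_c = (k_1/k_2) L₀ e^(−k_1 t_c) = (0.263/0.791) × 9.04 × e^(−0.263×1.804) = 0.3325 × 9.04 × 0.6222 = 1.870 mg/L.
Minimum DO = C_s − D_c = 9.90 − 1.870 = 8.030 mg/L.
x_c = v t_c = 1.14 m/s × 1.804 d × 86400 s/d = 177700 m ≈ 178 km.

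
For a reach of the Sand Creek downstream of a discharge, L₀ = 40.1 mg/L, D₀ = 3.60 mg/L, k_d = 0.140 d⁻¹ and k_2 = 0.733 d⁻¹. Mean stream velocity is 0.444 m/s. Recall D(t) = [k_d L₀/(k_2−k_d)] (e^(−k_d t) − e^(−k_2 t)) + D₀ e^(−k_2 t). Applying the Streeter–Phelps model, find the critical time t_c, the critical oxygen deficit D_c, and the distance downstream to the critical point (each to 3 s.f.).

At the critical point dD/dt = 0, so k_d L₀ e^(−k_d t) = k_2 D. Substituting D(t) from the Streeter–Phelps equation and solving for t gives
t_c = ln[(k_2/k_d)(1 − D₀(k_2−k_d)/(k_d L₀))] / (k_2−k_d).
Here k_2−k_d = 0.5930 d⁻¹ and 1 − D₀(k_2−k_d)/(k_d L₀) = 1 − 3.60×0.5930/(0.140×40.1) = 0.6197, so
t_c = ln(5.236 × 0.6197) / 0.5930 = 1.177 / 0.5930 = 1.985 d.
L(t_c) = L₀ e^(−k_d t_c) = 40.1 × 0.7574 = 30.37 mg/L, and at the critical point k_2 D_c = k_d L, so D_c = (0.140/0.733) × 30.37 = 5.801 mg/L.
x_c = v t_c = 0.444 m/s × 1.985 d × 86400 s/d = 76140 m ≈ 76.1 km.

t_c ≈ 1.98 d; D_c ≈ 5.80 mg/L; x_c ≈ 76.1 km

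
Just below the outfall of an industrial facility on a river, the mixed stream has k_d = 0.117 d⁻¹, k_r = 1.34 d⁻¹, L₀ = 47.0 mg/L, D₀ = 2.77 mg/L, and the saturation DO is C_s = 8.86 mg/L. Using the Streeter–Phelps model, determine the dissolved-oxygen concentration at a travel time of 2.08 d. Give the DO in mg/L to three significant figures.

k_d L₀/(k_r−k_d) = 0.117×47.0/(1.34−0.117) = 5.499/1.223 = 4.496 mg/L.
e^(−k_d t) = e^(−0.117×2.080) = 0.7840; e^(−k_r t) = e^(−1.34×2.080) = 0.06159.
D = 4.496 × (0.7840 − 0.06159) + 2.77 × 0.06159 = 3.248 + 0.1706 = 3.419 mg/L.
DO = C_s − D = 8.86 − 3.419 = 5.441 mg/L.

DO ≈ 5.44 mg/L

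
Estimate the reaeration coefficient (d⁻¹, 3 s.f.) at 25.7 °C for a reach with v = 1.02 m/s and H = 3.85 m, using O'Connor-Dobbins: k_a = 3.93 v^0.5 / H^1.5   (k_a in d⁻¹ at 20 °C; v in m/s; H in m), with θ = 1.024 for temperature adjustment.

k_a(20) = 3.93 × 1.02^0.5 / 3.85^1.5 = 3.93 × 1.010 / 7.554 = 0.5254 d⁻¹.
k_a(25.7) = 0.5254 × 1.024^(25.7−20) = 0.5254 × 1.145 = 0.6015 d⁻¹.

k_a ≈ 0.601 d⁻¹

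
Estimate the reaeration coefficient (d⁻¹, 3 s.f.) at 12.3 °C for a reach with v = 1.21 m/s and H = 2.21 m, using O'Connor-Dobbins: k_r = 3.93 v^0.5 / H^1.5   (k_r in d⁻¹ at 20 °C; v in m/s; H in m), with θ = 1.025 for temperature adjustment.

k_r(20) = 3.93 × 1.21^0.5 / 2.21^1.5 = 3.93 × 1.100 / 3.285 = 1.316 d⁻¹.
k_r(12.3) = 1.316 × 1.025^(12.3−20) = 1.316 × 0.8268 = 1.088 d⁻¹.

k_r ≈ 1.09 d⁻¹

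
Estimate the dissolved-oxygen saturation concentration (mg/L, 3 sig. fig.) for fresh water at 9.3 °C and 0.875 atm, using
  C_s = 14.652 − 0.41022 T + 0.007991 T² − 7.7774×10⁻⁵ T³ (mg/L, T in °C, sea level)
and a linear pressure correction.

C_s ≈ 10.0 mg/L

At sea level: C_s = 14.652 − 0.41022×9.3 + 0.007991×9.3² − 7.7774×10⁻⁵×9.3³ = 11.47 mg/L.
Pressure correction: C_s' = 11.47 × 0.875 = 10.03 mg/L.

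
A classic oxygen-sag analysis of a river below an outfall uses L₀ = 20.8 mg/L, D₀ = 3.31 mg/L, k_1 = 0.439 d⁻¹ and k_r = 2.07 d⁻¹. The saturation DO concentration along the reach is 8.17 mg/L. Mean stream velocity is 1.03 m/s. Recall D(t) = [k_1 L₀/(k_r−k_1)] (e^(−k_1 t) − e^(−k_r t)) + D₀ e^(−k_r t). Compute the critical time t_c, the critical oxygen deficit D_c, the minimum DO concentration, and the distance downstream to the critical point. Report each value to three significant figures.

t_c ≈ 0.402 d; D_c ≈ 3.70 mg/L; min DO ≈ 4.47 mg/L; x_c ≈ 35.8 km

At the critical point dD/dt = 0, so k_1 L₀ e^(−k_1 t) = k_r D. Substituting D(t) from the Streeter–Phelps equation and solving for t gives
t_c = ln[(k_r/k_1)(1 − D₀(k_r−k_1)/(k_1 L₀))] / (k_r−k_1).
Here k_r−k_1 = 1.631 d⁻¹ and 1 − D₀(k_r−k_1)/(k_1 L₀) = 1 − 3.31×1.631/(0.439×20.8) = 0.4088, so
t_c = ln(4.715 × 0.4088) / 1.631 = 0.6562 / 1.631 = 0.4023 d.
L(t_c) = L₀ e^(−k_1 t_c) = 20.8 × 0.8381 = 17.43 mg/L, and at the critical point k_r D_c = k_1 L, so D_c = (0.439/2.07) × 17.43 = 3.697 mg/L.
Minimum DO = C_s − D_c = 8.17 − 3.697 = 4.473 mg/L.
x_c = v t_c = 1.03 m/s × 0.4023 d × 86400 s/d = 35800 m ≈ 35.8 km.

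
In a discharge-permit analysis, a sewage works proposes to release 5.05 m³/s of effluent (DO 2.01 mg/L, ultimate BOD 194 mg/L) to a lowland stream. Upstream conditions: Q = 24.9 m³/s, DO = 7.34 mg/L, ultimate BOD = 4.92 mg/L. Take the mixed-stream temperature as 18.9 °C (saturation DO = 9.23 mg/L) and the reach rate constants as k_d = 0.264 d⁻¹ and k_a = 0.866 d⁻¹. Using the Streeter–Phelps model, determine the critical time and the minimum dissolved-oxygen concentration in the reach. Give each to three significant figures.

t_c ≈ 1.66 d; minimum DO ≈ 1.99 mg/L

Mixed DO = (24.9×7.34 + 5.05×2.01)/(24.9+5.05) = 192.9/29.95 = 6.441 mg/L.
Mixed L₀ = (24.9×4.92 + 5.05×194)/(29.95) = 1102/29.95 = 36.80 mg/L.
Initial deficit D₀ = C_s − DO₀ = 9.23 − 6.441 = 2.789 mg/L.
t_c = (1/0.6020) ln[(0.866/0.264)(1 − 2.789×0.6020/(0.264×36.80))] = 1.661 × ln(2.713) = 1.658 d.
D_c = (0.264/0.866) × 36.80 × e^(−0.264×1.658) = 0.3048 × 36.80 × 0.6455 = 7.242 mg/L.
Minimum DO = 9.23 − 7.242 = 1.988 mg/L.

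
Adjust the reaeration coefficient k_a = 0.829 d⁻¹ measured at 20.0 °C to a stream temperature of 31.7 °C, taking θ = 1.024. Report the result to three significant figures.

k_a ≈ 1.09 d⁻¹

k_a(T₂) = k_a(T₁) · θ^(T₂−T₁) = 0.829 × 1.024^(31.7−20.0)
= 0.829 × 1.024^11.7 = 0.829 × 1.320 = 1.094 d⁻¹.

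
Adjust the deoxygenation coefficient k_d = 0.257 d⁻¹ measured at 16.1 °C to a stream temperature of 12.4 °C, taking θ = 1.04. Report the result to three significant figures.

k_d ≈ 0.222 d⁻¹

k_d(T₂) = k_d(T₁) · θ^(T₂−T₁) = 0.257 × 1.04^(12.4−16.1)
= 0.257 × 1.04^-3.70 = 0.257 × 0.8649 = 0.2223 d⁻¹.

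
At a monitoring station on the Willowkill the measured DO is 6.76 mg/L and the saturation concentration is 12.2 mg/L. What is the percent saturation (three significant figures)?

% saturation = C/C_s × 100 = 6.76/12.2 × 100 = 55.4 %.

55.4 % saturation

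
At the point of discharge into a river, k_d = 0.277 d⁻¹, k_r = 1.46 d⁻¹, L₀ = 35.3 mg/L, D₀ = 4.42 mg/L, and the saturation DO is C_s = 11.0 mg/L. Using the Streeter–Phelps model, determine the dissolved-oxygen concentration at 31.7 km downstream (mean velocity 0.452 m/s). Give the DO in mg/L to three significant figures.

DO ≈ 5.57 mg/L

Travel time t = x/v = 31.7 km / (0.452 m/s) = 31700 m / 0.452 m/s = 70130 s = 0.8117 d.
k_d L₀/(k_r−k_d) = 0.277×35.3/(1.46−0.277) = 9.778/1.183 = 8.266 mg/L.
e^(−k_d t) = e^(−0.277×0.8117) = 0.7986; e^(−k_r t) = e^(−1.46×0.8117) = 0.3057.
D = 8.266 × (0.7986 − 0.3057) + 4.42 × 0.3057 = 4.074 + 1.351 = 5.426 mg/L.
DO = C_s − D = 11.0 − 5.426 = 5.574 mg/L.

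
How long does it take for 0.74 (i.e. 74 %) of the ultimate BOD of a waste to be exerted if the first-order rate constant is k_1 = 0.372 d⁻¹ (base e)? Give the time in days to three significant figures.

t ≈ 3.62 d

y/L₀ = 1 − e^(−k_1 t) = 0.74 ⇒ e^(−k_1 t) = 0.260
t = −ln(0.260) / 0.372 = 1.347 / 0.372 = 3.621 d.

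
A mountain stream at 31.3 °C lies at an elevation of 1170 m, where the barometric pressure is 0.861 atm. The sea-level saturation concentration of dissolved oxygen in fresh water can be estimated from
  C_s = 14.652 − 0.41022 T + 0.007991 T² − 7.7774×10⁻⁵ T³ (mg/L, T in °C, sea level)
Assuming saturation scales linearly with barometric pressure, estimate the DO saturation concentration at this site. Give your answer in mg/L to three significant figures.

C_s ≈ 6.25 mg/L

At sea level: C_s = 14.652 − 0.41022×31.3 + 0.007991×31.3² − 7.7774×10⁻⁵×31.3³ = 7.256 mg/L.
Pressure correction: C_s' = 7.256 × 0.861 = 6.247 mg/L.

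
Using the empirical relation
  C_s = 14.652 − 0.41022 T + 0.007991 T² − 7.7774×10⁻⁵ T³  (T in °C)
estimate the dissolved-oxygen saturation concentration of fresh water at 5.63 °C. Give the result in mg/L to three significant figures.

C_s ≈ 12.6 mg/L

C_s = 14.652 − 0.41022×5.63 + 0.007991×5.63² − 7.7774×10⁻⁵×5.63³ = 12.58 mg/L.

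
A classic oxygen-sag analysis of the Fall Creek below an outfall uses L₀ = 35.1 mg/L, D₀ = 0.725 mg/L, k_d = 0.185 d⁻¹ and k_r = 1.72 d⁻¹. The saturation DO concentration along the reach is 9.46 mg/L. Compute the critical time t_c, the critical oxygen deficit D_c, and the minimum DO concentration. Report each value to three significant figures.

t_c ≈ 1.33 d; D_c ≈ 2.95 mg/L; min DO ≈ 6.51 mg/L

With k_r/k_d = 9.297 and 1 − D₀(k_r−k_d)/(k_d L₀) = 0.8286,
t_c = ln(9.297 × 0.8286) / (1.72 − 0.185) = ln(7.704) / 1.535 = 2.042/1.535 = 1.330 d.
L(t_c) = L₀ e^(−k_d t_c) = 35.1 × 0.7819 = 27.44 mg/L, and at the critical point k_r D_c = k_d L, so D_c = (0.185/1.72) × 27.44 = 2.952 mg/L.
Minimum DO = C_s − D_c = 9.46 − 2.952 = 6.508 mg/L.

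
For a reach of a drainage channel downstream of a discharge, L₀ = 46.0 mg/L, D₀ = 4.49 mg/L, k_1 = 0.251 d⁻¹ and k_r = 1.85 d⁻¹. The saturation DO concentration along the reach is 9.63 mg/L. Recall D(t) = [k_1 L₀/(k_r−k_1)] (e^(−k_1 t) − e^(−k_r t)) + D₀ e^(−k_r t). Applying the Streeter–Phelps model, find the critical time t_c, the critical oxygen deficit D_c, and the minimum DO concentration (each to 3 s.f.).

At the critical point dD/dt = 0, so k_1 L₀ e^(−k_1 t) = k_r D. Substituting D(t) from the Streeter–Phelps equation and solving for t gives
t_c = ln[(k_r/k_1)(1 − D₀(k_r−k_1)/(k_1 L₀))] / (k_r−k_1).
Here k_r−k_1 = 1.599 d⁻¹ and 1 − D₀(k_r−k_1)/(k_1 L₀) = 1 − 4.49×1.599/(0.251×46.0) = 0.3782, so
t_c = ln(7.371 × 0.3782) / 1.599 = 1.025 / 1.599 = 0.6411 d.
L(t_c) = L₀ e^(−k_1 t_c) = 46.0 × 0.8514 = 39.16 mg/L, and at the critical point k_r D_c = k_1 L, so D_c = (0.251/1.85) × 39.16 = 5.313 mg/L.
Minimum DO = C_s − D_c = 9.63 − 5.313 = 4.317 mg/L.

t_c ≈ 0.641 d; D_c ≈ 5.31 mg/L; min DO ≈ 4.32 mg/L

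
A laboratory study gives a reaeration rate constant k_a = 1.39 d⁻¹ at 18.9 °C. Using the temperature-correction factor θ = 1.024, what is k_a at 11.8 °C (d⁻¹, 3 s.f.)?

k_a(T₂) = k_a(T₁) · θ^(T₂−T₁) = 1.39 × 1.024^(11.8−18.9)
= 1.39 × 1.024^-7.10 = 1.39 × 0.8450 = 1.175 d⁻¹.

k_a ≈ 1.17 d⁻¹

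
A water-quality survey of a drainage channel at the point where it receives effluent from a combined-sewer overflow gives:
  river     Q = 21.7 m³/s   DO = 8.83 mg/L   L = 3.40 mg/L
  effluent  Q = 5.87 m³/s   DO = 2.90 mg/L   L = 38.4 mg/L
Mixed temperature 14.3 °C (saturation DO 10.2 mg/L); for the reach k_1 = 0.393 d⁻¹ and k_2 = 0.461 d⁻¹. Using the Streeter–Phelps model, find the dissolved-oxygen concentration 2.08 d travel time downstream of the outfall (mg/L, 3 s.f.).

DO ≈ 5.54 mg/L

Mixed DO = (21.7×8.83 + 5.87×2.90)/(21.7+5.87) = 208.6/27.57 = 7.567 mg/L.
Mixed L₀ = (21.7×3.40 + 5.87×38.4)/(27.57) = 299.2/27.57 = 10.85 mg/L.
Initial deficit D₀ = C_s − DO₀ = 10.2 − 7.567 = 2.633 mg/L.
D(2.08) = [0.393×10.85/(0.461−0.393)](e^(−0.393×2.08) − e^(−0.461×2.08)) + 2.633 e^(−0.461×2.08)
= 62.72 × (0.4416 − 0.3833) + 2.633 × 0.3833 = 4.662 mg/L.
DO = 10.2 − 4.662 = 5.538 mg/L.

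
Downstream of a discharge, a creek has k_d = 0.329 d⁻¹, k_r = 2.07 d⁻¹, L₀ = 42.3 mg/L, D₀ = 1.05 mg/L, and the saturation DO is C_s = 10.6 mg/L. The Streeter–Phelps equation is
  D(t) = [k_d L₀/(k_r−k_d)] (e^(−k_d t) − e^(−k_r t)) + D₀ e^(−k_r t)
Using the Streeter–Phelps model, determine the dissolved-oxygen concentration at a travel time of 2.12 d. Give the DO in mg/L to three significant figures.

k_d L₀/(k_r−k_d) = 0.329×42.3/(2.07−0.329) = 13.92/1.741 = 7.994 mg/L.
e^(−k_d t) = e^(−0.329×2.120) = 0.4978; e^(−k_r t) = e^(−2.07×2.120) = 0.01242.
D = 7.994 × (0.4978 − 0.01242) + 1.05 × 0.01242 = 3.880 + 0.01304 = 3.893 mg/L.
DO = C_s − D = 10.6 − 3.893 = 6.707 mg/L.

DO ≈ 6.71 mg/L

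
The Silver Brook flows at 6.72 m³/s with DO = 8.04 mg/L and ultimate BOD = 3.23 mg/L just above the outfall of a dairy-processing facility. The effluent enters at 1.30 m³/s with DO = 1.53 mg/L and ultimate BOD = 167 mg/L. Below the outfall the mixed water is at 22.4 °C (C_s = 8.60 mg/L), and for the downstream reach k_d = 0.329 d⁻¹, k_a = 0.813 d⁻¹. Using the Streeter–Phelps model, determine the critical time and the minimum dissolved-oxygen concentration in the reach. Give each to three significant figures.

t_c ≈ 1.70 d; minimum DO ≈ 1.71 mg/L

Mixed DO = (6.72×8.04 + 1.30×1.53)/(6.72+1.30) = 56.02/8.020 = 6.985 mg/L.
Mixed L₀ = (6.72×3.23 + 1.30×167)/(8.020) = 238.8/8.020 = 29.78 mg/L.
Initial deficit D₀ = C_s − DO₀ = 8.60 − 6.985 = 1.615 mg/L.
t_c = (1/0.4840) ln[(0.813/0.329)(1 − 1.615×0.4840/(0.329×29.78))] = 2.066 × ln(2.274) = 1.697 d.
D_c = (0.329/0.813) × 29.78 × e^(−0.329×1.697) = 0.4047 × 29.78 × 0.5721 = 6.894 mg/L.
Minimum DO = 8.60 − 6.894 = 1.706 mg/L.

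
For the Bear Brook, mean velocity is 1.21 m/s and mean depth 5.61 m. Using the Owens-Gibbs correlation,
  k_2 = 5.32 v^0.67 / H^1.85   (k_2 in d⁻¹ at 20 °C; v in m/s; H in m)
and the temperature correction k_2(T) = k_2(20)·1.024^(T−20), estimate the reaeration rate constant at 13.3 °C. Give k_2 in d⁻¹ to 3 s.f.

k_2(20) = 5.32 × 1.21^0.67 / 5.61^1.85 = 5.32 × 1.136 / 24.30 = 0.2488 d⁻¹.
k_2(13.3) = 0.2488 × 1.024^(13.3−20) = 0.2488 × 0.8531 = 0.2122 d⁻¹.

k_2 ≈ 0.212 d⁻¹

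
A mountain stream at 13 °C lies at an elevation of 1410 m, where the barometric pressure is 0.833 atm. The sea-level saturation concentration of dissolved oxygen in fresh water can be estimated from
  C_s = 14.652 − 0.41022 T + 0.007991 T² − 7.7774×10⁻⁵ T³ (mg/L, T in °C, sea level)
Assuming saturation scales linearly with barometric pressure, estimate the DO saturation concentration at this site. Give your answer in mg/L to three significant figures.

C_s ≈ 8.75 mg/L

At sea level: C_s = 14.652 − 0.41022×13 + 0.007991×13² − 7.7774×10⁻⁵×13³ = 10.50 mg/L.
Pressure correction: C_s' = 10.50 × 0.833 = 8.745 mg/L.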